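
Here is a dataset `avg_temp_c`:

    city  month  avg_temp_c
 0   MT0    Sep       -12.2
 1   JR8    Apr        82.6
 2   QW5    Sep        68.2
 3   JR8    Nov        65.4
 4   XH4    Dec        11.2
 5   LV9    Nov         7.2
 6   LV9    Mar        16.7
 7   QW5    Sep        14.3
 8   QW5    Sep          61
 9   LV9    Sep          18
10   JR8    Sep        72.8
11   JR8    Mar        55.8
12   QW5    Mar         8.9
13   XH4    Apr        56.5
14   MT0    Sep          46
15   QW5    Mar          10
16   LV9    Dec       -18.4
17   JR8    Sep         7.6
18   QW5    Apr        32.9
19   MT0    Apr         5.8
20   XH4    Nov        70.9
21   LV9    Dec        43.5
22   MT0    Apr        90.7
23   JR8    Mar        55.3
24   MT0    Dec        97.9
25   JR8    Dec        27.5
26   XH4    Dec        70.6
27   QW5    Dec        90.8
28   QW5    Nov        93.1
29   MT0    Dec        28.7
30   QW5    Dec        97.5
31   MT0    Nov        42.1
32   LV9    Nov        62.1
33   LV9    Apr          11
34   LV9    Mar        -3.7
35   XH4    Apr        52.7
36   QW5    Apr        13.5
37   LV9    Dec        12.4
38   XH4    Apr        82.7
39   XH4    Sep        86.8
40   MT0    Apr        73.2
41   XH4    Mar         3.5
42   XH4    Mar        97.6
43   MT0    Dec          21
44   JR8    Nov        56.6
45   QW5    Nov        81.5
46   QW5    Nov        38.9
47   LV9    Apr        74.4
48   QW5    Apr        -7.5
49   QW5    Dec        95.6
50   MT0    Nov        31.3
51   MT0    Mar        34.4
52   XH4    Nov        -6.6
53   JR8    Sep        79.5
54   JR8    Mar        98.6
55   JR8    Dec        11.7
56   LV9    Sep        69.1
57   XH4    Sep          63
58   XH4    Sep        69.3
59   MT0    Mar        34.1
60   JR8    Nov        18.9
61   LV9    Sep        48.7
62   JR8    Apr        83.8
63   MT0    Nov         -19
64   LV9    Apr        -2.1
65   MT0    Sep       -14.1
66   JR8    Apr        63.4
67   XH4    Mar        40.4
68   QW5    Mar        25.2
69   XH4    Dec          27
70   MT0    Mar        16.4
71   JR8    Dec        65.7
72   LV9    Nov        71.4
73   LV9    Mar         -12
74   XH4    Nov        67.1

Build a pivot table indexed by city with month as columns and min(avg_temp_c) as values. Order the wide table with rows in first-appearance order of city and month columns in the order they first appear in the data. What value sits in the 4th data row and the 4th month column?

11.2

With rows in first-appearance order of city, row 4 is city=XH4. month columns in first-appearance order: Sep, Apr, Nov, Dec, Mar; column 4 is Dec.
Long rows with city=XH4, month=Dec: min(11.2, 70.6, 27) = 11.2.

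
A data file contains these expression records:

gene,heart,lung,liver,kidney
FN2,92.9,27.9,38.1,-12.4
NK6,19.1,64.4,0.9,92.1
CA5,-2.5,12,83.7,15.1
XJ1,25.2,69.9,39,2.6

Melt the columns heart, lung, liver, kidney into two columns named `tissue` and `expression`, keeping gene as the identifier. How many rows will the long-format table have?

4 gene values × 4 melted columns = 16 rows.

16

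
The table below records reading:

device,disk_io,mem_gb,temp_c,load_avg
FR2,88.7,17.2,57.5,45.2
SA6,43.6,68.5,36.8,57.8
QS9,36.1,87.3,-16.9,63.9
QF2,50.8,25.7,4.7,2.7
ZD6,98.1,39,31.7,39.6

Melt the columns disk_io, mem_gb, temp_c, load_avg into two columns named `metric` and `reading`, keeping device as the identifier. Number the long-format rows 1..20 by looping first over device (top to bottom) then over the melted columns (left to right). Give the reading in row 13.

20 rows total (5 × 4). Row 13: index ⌊(13-1)/4⌋ = 3 into device → QF2; (13-1) mod 4 = 0 into the melted columns → disk_io.
So row 13 is (QF2, disk_io, 50.8); reading = 50.8.

50.8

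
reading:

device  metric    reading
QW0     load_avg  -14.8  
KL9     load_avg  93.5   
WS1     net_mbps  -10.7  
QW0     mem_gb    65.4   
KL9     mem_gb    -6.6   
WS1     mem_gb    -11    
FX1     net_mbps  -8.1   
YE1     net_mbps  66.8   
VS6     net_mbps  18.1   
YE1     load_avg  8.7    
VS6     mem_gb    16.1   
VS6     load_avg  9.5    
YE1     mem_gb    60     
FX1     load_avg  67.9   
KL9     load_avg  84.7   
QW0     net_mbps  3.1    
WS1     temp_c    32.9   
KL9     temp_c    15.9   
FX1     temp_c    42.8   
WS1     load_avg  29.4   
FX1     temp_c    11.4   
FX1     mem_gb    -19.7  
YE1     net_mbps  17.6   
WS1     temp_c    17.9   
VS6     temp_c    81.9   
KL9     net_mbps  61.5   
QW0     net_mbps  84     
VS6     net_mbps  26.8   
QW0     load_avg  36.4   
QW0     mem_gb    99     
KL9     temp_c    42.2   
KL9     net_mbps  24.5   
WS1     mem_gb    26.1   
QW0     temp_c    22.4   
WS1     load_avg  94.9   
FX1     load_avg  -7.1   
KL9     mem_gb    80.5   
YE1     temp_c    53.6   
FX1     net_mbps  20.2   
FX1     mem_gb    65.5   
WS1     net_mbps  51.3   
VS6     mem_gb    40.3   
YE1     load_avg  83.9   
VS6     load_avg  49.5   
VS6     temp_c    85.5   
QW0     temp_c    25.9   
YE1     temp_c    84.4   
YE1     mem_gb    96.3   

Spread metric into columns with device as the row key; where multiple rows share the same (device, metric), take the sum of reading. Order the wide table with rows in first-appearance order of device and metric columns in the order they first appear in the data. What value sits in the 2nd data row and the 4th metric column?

58.1

With rows in first-appearance order of device, row 2 is device=KL9. metric columns in first-appearance order: load_avg, net_mbps, mem_gb, temp_c; column 4 is temp_c.
Long rows with device=KL9, metric=temp_c: 15.9 + 42.2 = 58.1.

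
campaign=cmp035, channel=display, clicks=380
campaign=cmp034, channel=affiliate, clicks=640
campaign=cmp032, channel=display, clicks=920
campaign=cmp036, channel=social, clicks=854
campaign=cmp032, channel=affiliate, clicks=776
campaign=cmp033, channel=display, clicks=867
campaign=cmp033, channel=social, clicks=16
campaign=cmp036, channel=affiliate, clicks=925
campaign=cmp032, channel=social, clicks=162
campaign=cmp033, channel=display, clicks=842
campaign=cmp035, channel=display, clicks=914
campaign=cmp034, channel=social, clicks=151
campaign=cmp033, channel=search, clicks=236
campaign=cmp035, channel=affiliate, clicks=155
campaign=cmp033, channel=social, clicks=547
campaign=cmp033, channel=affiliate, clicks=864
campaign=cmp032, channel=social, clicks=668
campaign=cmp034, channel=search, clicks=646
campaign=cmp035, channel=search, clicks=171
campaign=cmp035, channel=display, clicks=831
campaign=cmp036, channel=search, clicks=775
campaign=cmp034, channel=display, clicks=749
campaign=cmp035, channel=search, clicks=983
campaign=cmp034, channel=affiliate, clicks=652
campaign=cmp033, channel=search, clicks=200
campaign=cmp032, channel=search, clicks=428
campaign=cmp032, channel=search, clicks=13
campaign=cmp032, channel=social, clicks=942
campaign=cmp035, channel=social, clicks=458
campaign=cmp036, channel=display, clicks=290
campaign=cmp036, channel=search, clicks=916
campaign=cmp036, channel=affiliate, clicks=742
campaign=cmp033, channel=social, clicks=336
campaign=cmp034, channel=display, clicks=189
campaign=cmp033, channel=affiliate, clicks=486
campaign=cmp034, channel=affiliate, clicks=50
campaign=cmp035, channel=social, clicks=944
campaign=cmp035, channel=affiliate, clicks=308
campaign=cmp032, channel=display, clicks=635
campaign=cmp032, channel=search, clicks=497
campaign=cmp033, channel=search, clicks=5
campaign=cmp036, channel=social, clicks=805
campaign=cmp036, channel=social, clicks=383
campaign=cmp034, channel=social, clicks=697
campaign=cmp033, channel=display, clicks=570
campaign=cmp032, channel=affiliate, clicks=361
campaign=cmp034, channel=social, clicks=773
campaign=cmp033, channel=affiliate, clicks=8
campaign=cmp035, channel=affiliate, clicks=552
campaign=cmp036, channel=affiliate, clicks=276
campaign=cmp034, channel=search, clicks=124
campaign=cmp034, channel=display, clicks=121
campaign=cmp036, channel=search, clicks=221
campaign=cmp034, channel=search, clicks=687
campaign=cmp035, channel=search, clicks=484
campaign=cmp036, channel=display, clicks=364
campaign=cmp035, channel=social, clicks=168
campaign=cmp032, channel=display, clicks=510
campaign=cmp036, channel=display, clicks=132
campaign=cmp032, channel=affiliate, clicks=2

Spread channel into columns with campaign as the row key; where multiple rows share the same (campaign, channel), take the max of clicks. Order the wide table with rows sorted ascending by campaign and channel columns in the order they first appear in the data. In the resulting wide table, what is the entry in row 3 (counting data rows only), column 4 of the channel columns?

687

With rows sorted ascending by campaign, row 3 is campaign=cmp034. channel columns in first-appearance order: display, affiliate, social, search; column 4 is search.
Long rows with campaign=cmp034, channel=search: max(646, 124, 687) = 687.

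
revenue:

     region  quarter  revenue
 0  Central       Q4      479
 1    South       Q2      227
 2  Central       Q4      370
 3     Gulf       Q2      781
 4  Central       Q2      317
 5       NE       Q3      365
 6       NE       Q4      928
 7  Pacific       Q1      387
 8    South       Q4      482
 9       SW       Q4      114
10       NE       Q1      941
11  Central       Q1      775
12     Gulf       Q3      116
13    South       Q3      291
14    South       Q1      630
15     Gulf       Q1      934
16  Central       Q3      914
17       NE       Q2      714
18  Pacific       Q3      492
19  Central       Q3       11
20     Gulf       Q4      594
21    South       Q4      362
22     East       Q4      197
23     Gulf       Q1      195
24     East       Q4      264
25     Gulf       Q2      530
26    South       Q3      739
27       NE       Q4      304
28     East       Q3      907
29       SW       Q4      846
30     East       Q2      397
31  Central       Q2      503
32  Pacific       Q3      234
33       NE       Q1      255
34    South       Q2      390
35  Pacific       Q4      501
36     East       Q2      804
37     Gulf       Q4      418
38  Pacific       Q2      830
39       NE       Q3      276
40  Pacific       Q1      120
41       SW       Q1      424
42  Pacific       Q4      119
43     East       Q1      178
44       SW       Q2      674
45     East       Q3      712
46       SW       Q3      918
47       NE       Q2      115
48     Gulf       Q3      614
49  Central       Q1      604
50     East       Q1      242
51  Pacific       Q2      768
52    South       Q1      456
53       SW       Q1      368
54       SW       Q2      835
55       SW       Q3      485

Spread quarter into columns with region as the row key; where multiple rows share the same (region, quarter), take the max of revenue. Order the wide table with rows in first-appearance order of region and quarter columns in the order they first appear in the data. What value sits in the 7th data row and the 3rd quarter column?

With rows in first-appearance order of region, row 7 is region=East. quarter columns in first-appearance order: Q4, Q2, Q3, Q1; column 3 is Q3.
Long rows with region=East, quarter=Q3: max(907, 712) = 907.

907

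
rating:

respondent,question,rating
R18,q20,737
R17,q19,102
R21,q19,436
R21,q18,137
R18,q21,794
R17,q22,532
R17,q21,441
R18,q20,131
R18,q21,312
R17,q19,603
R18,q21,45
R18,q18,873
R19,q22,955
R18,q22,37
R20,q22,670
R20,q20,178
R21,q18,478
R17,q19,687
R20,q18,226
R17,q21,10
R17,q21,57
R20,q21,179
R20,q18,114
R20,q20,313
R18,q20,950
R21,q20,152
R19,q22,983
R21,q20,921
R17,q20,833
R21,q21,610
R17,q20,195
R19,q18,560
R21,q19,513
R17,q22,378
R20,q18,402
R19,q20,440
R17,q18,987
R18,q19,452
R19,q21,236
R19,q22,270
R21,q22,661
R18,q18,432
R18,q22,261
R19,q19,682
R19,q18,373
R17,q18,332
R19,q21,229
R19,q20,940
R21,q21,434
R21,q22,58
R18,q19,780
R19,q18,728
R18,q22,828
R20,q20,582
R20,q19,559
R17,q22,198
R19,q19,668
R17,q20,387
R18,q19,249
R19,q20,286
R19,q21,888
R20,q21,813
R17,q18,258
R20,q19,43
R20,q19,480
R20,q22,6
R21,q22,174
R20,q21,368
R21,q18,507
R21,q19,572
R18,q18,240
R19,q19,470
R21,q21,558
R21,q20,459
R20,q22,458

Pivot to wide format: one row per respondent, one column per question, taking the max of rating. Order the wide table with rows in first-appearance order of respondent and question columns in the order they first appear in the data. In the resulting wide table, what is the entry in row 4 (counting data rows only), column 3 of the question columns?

With rows in first-appearance order of respondent, row 4 is respondent=R19. question columns in first-appearance order: q20, q19, q18, q21, q22; column 3 is q18.
Long rows with respondent=R19, question=q18: max(560, 373, 728) = 728.

728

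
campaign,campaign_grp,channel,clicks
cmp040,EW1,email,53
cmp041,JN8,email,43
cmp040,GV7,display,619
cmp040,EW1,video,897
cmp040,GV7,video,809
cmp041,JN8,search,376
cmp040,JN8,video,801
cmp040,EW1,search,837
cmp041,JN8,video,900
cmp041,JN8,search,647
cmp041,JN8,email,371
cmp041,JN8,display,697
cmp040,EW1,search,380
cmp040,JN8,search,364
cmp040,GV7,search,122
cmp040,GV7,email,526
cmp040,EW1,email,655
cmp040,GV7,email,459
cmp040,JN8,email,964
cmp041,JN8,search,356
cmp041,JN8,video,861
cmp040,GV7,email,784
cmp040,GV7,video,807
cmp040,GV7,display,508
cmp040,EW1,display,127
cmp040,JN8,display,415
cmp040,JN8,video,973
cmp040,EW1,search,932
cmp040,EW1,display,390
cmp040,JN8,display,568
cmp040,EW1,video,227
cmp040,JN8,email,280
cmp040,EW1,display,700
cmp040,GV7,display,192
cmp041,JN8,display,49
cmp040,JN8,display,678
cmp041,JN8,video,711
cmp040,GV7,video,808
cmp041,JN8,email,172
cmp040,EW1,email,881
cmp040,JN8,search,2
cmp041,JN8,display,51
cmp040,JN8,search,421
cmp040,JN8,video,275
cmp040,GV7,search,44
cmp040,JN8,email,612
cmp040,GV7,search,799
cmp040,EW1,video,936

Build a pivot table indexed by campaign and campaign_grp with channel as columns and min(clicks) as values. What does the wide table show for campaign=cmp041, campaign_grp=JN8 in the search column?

Rows with campaign=cmp041, campaign_grp=JN8 and channel=search: clicks values are 376, 647, 356.
min(376, 647, 356) = 356.

356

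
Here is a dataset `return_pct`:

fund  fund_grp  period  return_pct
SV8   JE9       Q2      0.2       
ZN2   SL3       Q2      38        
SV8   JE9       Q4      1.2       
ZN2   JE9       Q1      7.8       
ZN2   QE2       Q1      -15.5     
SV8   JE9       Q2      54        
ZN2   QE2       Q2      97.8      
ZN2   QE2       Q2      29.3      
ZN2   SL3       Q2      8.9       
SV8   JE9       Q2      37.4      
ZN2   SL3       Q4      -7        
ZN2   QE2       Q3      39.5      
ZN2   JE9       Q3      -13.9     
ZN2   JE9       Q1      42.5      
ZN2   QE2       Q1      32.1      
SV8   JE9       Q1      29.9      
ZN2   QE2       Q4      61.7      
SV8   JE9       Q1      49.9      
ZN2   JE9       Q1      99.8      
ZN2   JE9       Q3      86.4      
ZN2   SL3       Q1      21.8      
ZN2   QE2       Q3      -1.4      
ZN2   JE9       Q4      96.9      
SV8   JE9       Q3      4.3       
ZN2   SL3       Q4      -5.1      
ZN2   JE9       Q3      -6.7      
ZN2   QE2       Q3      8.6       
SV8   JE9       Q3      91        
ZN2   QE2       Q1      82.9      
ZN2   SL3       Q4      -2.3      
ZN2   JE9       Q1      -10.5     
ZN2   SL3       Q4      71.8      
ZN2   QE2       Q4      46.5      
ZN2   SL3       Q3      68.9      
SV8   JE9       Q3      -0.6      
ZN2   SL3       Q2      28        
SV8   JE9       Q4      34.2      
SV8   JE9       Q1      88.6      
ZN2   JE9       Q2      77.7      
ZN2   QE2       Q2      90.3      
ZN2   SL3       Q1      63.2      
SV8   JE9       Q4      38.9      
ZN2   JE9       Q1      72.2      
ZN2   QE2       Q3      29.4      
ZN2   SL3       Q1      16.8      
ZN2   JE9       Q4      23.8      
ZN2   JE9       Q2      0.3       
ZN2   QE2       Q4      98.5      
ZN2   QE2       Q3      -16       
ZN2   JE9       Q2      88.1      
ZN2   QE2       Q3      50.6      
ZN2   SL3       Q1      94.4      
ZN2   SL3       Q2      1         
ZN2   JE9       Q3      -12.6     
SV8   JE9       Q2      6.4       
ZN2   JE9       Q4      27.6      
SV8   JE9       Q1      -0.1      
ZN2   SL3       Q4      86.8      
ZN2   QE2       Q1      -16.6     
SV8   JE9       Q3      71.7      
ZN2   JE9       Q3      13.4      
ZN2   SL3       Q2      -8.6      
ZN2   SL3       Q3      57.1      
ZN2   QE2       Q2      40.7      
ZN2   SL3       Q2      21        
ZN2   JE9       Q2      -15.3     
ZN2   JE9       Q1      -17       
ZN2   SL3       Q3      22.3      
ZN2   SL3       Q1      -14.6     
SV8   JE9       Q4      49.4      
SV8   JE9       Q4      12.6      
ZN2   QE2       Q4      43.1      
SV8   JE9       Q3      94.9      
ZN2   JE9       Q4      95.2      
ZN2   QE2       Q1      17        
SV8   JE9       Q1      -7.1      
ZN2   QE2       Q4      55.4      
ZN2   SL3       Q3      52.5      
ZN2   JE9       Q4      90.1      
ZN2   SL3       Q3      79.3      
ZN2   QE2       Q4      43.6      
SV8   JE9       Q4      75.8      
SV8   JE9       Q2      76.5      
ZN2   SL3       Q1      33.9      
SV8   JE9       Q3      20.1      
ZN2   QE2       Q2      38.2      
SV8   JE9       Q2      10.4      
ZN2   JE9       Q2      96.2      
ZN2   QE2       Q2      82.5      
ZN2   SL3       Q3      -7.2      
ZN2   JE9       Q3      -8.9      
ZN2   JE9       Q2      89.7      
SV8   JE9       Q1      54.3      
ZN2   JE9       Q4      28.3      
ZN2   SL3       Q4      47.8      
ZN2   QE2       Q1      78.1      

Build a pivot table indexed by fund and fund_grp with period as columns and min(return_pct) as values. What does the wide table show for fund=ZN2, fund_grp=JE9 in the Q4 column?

23.8

Rows with fund=ZN2, fund_grp=JE9 and period=Q4: return_pct values are 96.9, 23.8, 27.6, 95.2, 90.1, 28.3.
min(96.9, 23.8, 27.6, 95.2, 90.1, 28.3) = 23.8.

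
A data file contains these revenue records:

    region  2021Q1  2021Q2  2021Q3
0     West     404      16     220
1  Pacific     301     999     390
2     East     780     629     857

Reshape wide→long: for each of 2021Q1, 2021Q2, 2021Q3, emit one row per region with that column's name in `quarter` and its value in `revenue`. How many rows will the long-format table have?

3 region values × 3 melted columns = 9 rows.

9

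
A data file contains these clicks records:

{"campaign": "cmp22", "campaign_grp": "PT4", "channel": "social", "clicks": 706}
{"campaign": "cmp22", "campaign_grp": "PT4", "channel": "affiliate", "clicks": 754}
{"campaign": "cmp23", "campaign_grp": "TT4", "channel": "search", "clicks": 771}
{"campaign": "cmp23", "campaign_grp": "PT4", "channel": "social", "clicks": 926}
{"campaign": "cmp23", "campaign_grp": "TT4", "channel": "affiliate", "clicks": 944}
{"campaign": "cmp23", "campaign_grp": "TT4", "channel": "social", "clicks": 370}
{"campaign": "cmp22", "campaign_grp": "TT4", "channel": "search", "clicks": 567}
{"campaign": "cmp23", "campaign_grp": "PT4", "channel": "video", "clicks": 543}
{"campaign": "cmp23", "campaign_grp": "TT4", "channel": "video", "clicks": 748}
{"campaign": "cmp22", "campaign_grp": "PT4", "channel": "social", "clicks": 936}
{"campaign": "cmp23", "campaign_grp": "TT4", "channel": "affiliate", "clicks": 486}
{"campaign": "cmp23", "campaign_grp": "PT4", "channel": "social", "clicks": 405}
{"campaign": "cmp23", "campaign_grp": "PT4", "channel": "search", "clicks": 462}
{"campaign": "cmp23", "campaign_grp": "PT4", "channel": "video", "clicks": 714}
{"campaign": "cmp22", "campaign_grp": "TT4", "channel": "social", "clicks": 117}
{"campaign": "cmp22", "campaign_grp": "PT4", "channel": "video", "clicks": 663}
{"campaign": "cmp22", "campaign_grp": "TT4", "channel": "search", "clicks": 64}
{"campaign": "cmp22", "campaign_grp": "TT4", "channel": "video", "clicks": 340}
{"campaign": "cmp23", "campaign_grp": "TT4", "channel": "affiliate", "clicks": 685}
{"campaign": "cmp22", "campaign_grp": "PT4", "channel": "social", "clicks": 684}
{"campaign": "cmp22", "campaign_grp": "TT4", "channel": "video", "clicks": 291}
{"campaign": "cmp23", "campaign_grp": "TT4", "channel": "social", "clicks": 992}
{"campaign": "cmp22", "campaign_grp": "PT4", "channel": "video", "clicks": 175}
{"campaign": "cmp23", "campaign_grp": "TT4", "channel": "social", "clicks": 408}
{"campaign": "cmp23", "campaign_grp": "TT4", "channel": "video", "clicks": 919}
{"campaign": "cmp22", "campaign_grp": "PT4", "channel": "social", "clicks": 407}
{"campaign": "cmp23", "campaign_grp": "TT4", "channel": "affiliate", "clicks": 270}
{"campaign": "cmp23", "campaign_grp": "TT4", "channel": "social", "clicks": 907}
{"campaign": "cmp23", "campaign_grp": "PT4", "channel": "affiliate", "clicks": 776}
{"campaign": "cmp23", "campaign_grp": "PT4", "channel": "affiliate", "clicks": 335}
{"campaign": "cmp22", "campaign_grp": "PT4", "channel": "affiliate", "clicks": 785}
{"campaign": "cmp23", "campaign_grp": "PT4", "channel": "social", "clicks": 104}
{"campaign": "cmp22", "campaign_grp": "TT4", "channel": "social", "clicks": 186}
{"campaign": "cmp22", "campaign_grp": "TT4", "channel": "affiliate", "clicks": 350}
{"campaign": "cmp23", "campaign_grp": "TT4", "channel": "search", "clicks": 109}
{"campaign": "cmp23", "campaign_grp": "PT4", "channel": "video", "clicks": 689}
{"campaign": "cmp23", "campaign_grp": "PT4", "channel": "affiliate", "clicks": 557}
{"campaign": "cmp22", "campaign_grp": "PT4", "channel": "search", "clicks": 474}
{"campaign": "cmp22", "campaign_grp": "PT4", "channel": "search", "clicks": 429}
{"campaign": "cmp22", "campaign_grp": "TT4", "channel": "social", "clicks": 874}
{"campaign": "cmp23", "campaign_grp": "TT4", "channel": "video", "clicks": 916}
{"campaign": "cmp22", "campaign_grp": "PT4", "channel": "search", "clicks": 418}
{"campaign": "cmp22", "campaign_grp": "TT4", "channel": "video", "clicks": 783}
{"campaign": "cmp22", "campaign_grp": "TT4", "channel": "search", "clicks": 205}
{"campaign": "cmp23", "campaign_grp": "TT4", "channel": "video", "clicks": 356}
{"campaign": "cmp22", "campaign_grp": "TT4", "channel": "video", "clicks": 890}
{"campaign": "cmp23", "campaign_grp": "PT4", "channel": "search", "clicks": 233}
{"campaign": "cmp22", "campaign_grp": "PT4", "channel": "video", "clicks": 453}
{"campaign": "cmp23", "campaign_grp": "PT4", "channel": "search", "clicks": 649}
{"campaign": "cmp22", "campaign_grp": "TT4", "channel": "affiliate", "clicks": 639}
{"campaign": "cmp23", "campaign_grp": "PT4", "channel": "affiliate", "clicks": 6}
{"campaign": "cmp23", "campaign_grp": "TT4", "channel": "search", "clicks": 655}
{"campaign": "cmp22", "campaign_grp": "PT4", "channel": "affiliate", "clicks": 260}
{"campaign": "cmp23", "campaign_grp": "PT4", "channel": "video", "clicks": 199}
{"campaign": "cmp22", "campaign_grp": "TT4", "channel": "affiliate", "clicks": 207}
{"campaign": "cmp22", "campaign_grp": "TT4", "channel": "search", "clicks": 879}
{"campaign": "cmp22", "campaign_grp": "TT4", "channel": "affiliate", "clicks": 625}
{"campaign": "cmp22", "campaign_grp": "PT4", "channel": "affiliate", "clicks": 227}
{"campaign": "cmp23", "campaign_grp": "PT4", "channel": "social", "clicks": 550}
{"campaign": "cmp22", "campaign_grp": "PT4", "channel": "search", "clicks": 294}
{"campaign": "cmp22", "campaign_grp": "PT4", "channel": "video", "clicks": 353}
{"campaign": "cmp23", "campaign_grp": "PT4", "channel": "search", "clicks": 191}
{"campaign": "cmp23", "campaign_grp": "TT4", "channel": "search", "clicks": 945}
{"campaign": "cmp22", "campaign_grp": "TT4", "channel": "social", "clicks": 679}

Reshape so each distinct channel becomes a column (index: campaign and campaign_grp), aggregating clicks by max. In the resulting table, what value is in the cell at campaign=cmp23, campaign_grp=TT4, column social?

992

Rows with campaign=cmp23, campaign_grp=TT4 and channel=social: clicks values are 370, 992, 408, 907.
max(370, 992, 408, 907) = 992.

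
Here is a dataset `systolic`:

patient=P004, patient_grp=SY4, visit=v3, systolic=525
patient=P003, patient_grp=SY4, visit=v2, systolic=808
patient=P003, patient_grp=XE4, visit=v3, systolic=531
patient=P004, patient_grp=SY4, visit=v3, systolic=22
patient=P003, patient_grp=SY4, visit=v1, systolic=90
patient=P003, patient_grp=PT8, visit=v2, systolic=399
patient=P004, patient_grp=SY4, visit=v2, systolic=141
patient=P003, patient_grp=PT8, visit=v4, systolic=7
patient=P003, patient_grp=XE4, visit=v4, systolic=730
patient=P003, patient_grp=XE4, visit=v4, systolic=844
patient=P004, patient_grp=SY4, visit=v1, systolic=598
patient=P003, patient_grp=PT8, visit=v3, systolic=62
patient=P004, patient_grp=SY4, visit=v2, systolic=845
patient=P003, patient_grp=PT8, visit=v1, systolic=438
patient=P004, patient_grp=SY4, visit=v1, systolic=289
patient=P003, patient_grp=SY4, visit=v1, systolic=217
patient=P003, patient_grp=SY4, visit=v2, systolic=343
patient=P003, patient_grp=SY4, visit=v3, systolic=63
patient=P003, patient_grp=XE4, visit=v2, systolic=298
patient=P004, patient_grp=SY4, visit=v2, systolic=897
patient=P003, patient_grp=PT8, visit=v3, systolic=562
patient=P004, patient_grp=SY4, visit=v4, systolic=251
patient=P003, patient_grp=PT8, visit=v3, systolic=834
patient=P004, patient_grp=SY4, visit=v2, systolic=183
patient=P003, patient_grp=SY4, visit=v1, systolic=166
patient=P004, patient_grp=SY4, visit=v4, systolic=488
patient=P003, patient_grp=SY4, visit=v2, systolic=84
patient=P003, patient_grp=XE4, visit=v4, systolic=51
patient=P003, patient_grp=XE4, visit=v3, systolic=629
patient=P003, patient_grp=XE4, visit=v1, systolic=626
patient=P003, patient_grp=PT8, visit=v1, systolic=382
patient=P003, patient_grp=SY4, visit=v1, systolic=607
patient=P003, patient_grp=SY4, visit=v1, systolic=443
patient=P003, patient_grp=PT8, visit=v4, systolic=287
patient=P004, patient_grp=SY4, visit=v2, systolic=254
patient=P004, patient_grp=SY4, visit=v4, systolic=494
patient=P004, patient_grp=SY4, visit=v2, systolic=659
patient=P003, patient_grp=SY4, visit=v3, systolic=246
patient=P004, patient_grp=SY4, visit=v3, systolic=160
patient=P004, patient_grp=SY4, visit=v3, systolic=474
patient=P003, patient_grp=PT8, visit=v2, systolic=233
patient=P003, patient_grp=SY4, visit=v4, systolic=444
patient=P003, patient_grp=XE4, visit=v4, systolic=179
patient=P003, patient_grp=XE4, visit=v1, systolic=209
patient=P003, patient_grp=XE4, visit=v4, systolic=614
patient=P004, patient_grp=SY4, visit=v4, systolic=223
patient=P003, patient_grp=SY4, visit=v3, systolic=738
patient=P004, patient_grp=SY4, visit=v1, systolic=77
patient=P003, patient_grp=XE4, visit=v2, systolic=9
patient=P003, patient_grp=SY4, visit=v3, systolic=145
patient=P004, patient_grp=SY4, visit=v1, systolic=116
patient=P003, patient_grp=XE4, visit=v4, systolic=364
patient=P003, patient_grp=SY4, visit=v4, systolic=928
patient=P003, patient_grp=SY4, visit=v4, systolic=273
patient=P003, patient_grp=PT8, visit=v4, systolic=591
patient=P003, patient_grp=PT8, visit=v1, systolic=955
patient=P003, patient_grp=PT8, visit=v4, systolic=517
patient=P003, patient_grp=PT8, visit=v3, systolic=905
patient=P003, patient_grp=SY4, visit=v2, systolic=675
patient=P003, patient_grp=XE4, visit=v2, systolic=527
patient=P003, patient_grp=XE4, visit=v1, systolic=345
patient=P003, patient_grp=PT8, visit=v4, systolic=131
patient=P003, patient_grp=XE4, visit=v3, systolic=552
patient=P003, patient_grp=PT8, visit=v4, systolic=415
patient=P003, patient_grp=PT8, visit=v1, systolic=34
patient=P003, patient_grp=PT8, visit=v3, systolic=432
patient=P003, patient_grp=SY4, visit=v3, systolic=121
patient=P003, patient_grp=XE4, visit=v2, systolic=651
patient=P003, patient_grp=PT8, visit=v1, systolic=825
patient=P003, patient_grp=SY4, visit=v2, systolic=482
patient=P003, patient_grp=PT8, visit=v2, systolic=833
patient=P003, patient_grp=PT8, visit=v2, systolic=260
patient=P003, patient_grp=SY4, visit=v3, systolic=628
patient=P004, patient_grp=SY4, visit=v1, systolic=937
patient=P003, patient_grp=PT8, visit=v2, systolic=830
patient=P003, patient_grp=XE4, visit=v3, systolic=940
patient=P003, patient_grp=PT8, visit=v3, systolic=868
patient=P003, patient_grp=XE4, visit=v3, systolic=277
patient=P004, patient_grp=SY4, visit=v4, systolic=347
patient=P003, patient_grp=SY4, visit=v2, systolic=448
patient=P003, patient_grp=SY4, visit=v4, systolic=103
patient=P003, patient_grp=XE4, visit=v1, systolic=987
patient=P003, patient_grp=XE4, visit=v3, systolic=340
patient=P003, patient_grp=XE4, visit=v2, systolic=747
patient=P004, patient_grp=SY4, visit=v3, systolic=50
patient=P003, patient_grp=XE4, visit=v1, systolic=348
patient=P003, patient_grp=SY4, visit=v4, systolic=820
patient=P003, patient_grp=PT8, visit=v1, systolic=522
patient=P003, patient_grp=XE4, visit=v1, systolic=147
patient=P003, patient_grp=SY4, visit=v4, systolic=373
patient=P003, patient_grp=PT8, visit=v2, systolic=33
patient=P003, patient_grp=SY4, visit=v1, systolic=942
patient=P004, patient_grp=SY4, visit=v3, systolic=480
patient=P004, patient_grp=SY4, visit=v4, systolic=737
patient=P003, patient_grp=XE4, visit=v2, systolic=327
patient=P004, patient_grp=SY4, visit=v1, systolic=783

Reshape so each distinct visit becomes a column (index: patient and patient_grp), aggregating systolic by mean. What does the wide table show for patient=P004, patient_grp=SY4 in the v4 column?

423.33

Rows with patient=P004, patient_grp=SY4 and visit=v4: systolic values are 251, 488, 494, 223, 347, 737.
(251 + 488 + 494 + 223 + 347 + 737) / 6 = 423.33.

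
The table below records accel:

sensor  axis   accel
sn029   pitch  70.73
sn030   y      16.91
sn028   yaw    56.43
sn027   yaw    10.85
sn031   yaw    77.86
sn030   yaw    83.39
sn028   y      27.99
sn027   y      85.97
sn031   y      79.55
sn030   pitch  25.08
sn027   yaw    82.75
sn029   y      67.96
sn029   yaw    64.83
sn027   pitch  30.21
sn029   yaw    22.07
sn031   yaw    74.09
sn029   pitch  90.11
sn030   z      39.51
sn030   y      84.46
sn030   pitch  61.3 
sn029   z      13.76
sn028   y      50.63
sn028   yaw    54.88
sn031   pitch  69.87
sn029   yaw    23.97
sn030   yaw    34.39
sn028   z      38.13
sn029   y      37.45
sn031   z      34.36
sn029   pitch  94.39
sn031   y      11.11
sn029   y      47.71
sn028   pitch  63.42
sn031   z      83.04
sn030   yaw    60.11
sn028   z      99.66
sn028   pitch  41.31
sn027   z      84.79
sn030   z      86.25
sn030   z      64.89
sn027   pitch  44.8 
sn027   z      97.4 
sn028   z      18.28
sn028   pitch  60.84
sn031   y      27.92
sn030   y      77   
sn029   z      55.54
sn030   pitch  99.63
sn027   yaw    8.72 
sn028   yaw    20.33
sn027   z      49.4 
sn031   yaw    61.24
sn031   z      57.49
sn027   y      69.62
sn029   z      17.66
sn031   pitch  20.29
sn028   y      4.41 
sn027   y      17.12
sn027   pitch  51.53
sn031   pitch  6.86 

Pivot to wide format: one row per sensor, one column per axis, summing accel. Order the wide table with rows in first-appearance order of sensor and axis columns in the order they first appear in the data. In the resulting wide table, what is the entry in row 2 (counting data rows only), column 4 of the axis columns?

With rows in first-appearance order of sensor, row 2 is sensor=sn030. axis columns in first-appearance order: pitch, y, yaw, z; column 4 is z.
Long rows with sensor=sn030, axis=z: 39.51 + 86.25 + 64.89 = 190.65.

190.65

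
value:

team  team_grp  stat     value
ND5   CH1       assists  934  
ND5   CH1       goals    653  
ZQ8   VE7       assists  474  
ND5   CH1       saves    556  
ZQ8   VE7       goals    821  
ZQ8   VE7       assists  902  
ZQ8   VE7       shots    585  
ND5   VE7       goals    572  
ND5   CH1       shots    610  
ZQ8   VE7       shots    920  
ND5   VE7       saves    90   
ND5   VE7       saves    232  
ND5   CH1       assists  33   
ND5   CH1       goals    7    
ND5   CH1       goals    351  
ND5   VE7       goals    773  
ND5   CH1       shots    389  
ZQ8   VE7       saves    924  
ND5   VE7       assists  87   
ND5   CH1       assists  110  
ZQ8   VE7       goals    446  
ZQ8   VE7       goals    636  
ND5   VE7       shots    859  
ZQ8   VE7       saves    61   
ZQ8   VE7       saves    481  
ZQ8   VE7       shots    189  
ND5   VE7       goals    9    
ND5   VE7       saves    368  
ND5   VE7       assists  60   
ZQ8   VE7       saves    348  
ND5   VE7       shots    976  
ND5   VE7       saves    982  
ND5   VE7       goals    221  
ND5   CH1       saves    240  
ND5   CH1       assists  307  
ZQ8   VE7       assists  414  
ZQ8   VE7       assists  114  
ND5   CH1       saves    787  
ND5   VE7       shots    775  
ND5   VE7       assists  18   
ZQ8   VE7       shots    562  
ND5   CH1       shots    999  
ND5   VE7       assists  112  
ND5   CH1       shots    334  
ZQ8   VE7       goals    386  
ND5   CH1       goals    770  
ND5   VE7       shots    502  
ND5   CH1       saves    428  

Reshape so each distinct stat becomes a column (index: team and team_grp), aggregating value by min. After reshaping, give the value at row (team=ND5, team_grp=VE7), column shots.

Rows with team=ND5, team_grp=VE7 and stat=shots: value values are 859, 976, 775, 502.
min(859, 976, 775, 502) = 502.

502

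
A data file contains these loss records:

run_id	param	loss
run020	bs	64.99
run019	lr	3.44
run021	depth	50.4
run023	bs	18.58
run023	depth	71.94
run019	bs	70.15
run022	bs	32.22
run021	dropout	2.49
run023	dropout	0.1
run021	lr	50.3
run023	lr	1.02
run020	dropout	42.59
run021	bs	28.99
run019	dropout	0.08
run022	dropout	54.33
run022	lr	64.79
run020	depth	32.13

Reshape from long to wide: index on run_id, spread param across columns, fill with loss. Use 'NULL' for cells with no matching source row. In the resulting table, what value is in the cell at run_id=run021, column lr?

50.3

The long row with run_id=run021, param=lr has loss=50.3.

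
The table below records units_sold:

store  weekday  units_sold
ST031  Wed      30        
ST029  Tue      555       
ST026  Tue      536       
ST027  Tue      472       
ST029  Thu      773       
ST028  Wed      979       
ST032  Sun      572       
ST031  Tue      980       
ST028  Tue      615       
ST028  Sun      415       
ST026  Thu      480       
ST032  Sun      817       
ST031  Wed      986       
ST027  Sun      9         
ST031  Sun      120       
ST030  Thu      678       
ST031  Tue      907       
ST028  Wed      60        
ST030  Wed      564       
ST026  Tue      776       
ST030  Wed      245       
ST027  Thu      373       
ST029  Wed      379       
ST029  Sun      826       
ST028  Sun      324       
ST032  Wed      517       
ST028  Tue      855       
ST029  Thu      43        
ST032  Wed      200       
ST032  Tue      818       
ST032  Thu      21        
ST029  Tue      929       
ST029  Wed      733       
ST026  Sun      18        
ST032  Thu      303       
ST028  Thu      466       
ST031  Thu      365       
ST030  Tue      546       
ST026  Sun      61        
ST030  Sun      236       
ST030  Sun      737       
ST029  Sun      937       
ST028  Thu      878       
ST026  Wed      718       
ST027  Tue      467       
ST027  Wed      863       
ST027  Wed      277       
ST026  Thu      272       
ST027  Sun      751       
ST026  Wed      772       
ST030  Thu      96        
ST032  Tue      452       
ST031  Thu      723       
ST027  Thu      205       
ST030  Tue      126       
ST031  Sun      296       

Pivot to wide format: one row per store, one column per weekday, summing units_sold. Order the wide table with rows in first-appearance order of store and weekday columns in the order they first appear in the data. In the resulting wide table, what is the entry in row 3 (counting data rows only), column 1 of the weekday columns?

1490

With rows in first-appearance order of store, row 3 is store=ST026. weekday columns in first-appearance order: Wed, Tue, Thu, Sun; column 1 is Wed.
Long rows with store=ST026, weekday=Wed: 718 + 772 = 1490.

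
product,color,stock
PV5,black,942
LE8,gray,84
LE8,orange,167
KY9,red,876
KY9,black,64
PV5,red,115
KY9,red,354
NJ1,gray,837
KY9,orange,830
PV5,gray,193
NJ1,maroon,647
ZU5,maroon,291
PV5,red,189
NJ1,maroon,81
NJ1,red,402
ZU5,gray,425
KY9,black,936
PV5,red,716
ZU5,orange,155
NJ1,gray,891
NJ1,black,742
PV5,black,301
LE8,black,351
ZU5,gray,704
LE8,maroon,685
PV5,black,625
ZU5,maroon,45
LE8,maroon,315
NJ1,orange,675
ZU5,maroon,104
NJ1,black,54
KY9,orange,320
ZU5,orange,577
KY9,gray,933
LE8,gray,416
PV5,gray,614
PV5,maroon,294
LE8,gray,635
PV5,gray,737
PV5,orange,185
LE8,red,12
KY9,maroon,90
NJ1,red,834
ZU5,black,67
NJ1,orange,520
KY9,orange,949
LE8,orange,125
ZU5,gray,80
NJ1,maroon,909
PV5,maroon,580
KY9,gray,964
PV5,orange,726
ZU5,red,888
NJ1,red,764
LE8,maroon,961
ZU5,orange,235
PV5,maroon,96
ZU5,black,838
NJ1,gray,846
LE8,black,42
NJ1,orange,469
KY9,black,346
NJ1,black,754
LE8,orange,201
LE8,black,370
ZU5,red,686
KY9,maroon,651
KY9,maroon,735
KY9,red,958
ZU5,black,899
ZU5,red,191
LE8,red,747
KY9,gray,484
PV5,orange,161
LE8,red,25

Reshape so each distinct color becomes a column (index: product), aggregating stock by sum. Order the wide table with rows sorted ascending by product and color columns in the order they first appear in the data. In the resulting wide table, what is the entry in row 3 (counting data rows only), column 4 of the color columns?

2000

With rows sorted ascending by product, row 3 is product=NJ1. color columns in first-appearance order: black, gray, orange, red, maroon; column 4 is red.
Long rows with product=NJ1, color=red: 402 + 834 + 764 = 2000.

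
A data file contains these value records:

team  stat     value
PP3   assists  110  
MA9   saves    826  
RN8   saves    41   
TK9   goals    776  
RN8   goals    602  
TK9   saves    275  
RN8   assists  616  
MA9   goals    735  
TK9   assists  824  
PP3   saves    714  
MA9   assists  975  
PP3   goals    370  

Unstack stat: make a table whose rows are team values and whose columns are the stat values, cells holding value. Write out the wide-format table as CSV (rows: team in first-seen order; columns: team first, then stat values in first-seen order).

Columns: team plus the 3 distinct stat values (assists, saves, goals).
For example, row PP3 column assists takes value=110 from the long row (PP3, assists).

team,assists,saves,goals
PP3,110,714,370
MA9,975,826,735
RN8,616,41,602
TK9,824,275,776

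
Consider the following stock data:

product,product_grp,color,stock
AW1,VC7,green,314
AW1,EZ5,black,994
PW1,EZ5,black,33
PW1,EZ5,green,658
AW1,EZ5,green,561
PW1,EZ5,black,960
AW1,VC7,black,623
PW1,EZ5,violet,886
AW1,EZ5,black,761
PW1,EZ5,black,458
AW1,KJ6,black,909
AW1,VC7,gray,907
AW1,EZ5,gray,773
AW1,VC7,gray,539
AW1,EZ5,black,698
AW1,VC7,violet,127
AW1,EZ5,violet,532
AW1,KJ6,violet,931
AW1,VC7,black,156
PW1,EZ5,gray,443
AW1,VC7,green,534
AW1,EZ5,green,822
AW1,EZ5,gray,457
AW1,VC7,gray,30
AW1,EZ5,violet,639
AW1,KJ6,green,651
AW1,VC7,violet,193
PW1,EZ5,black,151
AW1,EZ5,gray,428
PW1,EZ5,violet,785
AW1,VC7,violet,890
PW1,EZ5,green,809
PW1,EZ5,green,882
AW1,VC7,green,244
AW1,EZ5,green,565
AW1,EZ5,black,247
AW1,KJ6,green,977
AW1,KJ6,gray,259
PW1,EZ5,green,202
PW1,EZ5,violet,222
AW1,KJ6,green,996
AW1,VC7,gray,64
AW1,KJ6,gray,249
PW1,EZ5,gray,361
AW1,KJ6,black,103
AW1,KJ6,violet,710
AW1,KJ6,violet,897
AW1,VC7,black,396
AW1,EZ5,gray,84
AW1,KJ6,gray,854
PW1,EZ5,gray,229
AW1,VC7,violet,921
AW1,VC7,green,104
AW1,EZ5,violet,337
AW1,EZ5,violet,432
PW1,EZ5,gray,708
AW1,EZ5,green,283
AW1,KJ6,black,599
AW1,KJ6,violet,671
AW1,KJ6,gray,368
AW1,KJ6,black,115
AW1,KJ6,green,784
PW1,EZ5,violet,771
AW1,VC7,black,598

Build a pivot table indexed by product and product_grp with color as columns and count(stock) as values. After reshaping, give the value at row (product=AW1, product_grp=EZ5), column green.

4

Rows with product=AW1, product_grp=EZ5 and color=green: stock values are 561, 822, 565, 283.
4 rows match — count = 4.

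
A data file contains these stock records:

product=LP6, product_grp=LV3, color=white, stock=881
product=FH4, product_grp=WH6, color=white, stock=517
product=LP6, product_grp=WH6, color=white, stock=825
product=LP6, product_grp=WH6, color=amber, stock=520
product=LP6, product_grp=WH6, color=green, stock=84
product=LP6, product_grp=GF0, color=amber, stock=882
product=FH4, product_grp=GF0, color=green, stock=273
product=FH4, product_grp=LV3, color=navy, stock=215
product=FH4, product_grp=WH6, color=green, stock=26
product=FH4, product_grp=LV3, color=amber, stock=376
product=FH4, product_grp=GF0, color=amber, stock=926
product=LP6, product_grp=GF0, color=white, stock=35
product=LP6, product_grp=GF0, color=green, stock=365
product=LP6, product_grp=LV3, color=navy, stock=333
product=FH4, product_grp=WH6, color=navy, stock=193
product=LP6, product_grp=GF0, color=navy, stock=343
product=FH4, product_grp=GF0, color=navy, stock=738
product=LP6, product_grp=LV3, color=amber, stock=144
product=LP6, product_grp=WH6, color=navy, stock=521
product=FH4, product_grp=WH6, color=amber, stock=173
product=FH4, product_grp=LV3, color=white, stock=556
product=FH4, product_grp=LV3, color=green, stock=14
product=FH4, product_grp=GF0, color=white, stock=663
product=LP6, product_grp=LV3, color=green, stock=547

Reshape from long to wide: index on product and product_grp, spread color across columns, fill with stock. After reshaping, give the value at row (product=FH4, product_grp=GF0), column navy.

Wide layout: rows indexed by product and product_grp, columns are the 4 distinct color values (white, amber, green, navy).
Cell (product=FH4, product_grp=GF0, color=navy) draws from the long row where product=FH4, product_grp=GF0 and color=navy, which has stock=738.

738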